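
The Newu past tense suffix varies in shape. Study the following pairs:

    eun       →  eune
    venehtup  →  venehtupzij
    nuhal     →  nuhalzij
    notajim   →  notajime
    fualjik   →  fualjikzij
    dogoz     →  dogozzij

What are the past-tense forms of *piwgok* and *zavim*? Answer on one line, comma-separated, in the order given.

piwgokzij, zavime

The suffix is conditioned by the final consonant: -e when the stem ends in a nasal (*eun*, *notajim*); -zij when the stem ends in a non-nasal consonant (*venehtup*, *nuhal*, *fualjik*, *dogoz*).
*piwgok*: final consonant = /k/, non-nasal → -zij → *piwgokzij*.
Since the final consonant of *zavim* is /m/ (a nasal), it takes -e, giving *zavime*.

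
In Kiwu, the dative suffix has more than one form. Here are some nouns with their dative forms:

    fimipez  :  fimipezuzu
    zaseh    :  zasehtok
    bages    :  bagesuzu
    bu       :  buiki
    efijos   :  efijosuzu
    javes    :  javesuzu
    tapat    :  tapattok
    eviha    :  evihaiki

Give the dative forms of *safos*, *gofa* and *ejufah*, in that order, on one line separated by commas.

safosuzu, gofaiki, ejufahtok

The pattern is sibilance of the final sound: -uzu when the stem ends in a sibilant (*fimipez*, *bages*, *efijos*, *javes*); -tok when the stem ends in a non-sibilant consonant (*zaseh*, *tapat*); -iki when the stem ends in a vowel (*bu*, *eviha*).
Since the final sound of *safos* is /s/ (a sibilant), it takes -uzu, giving *safosuzu*.
The final sound of *gofa* is /a/, which is a vowel, so the suffix is -iki, giving *gofaiki*.
The final sound of *ejufah* is /h/, which is a non-sibilant consonant, so the suffix is -tok, giving *ejufahtok*.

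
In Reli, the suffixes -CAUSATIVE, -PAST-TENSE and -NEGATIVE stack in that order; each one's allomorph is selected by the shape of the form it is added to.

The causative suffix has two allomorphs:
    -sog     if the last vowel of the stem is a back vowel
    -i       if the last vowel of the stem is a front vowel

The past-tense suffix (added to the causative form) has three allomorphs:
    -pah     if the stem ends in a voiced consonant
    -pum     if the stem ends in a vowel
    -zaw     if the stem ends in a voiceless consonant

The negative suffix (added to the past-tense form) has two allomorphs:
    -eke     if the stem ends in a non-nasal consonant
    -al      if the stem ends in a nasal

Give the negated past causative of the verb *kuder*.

The last vowel of *kuder* is /e/, which is a front vowel, so the causative suffix is -i, giving *kuderi*.
The final sound of the causative form *kuderi* is /i/, which is a vowel, so the past-tense suffix is -pum, giving *kuderipum*.
Since the final consonant of the past-tense form *kuderipum* is /m/ (a nasal), it takes -al, giving *kuderipumal*.

kuderipumal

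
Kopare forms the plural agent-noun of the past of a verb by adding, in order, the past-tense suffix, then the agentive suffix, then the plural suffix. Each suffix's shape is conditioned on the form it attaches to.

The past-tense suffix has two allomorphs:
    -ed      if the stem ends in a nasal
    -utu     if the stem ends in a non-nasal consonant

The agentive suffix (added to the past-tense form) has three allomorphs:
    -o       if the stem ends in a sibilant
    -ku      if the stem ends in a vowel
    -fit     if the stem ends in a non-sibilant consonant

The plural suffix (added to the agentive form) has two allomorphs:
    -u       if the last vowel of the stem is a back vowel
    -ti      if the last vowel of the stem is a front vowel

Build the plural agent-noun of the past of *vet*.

vetutukuu

The final consonant of *vet* is /t/, which is non-nasal, so the past-tense suffix is -utu, giving *vetutu*.
The past-tense form *vetutu* — final sound /u/ (a vowel) → -ku → *vetutuku*.
The agentive form *vetutuku*: last vowel = /u/, a back vowel → -u → *vetutukuu*.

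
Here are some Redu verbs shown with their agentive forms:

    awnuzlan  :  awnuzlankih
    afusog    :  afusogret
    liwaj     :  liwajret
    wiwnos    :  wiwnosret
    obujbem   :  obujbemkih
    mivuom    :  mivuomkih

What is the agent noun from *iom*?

The suffix is conditioned by the final consonant: -kih when the stem ends in a nasal (*awnuzlan*, *obujbem*, *mivuom*); -ret when the stem ends in a non-nasal consonant (*afusog*, *liwaj*, *wiwnos*).
*iom* — final consonant /m/ (a nasal) → -kih → *iomkih*.

iomkih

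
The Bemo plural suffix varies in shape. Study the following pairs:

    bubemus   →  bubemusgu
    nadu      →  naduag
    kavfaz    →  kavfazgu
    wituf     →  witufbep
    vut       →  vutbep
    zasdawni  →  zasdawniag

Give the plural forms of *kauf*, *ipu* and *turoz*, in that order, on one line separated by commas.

kaufbep, ipuag, turozgu

Looking at the final sound of each stem: -gu when the stem ends in a sibilant (*bubemus*, *kavfaz*); -bep when the stem ends in a non-sibilant consonant (*wituf*, *vut*); -ag when the stem ends in a vowel (*nadu*, *zasdawni*).
Since the final sound of *kauf* is /f/ (a non-sibilant consonant), it takes -bep, giving *kaufbep*.
*ipu*: final sound = /u/, a vowel → -ag → *ipuag*.
*turoz* — final sound /z/ (a sibilant) → -gu → *turozgu*.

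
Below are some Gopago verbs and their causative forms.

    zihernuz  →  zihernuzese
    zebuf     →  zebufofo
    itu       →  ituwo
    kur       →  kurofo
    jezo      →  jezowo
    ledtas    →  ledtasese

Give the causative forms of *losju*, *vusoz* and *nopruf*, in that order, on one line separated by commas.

The suffix is conditioned by the final sound: -ese when the stem ends in a sibilant (*zihernuz*, *ledtas*); -ofo when the stem ends in a non-sibilant consonant (*zebuf*, *kur*); -wo when the stem ends in a vowel (*itu*, *jezo*).
Since the final sound of *losju* is /u/ (a vowel), it takes -wo, giving *losjuwo*.
The final sound of *vusoz* is /z/, which is a sibilant, so the suffix is -ese, giving *vusozese*.
The final sound of *nopruf* is /f/, which is a non-sibilant consonant, so the suffix is -ofo, giving *noprufofo*.

losjuwo, vusozese, noprufofo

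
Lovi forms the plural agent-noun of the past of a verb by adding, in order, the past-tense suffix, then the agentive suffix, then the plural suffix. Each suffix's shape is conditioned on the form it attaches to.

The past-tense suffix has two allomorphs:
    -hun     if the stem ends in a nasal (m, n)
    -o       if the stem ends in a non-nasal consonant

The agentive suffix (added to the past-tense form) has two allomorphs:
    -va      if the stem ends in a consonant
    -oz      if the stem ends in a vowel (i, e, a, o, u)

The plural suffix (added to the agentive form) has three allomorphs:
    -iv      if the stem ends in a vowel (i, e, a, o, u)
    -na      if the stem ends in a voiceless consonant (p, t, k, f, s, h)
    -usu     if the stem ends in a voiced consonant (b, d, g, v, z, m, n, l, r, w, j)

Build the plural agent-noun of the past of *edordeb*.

edordeboozusu

*edordeb* — final consonant /b/ (non-nasal) → -o → *edordebo*.
Since the final sound of the past-tense form *edordebo* is /o/ (a vowel), it takes -oz, giving *edordebooz*.
The agentive form *edordebooz* — final sound /z/ (a voiced consonant) → -usu → *edordeboozusu*.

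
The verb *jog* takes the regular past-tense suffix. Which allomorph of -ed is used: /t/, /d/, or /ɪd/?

/d/

The stem *jog* ends in a voiced sound other than /d/.
The -ed suffix is realized as /ɪd/ after /t, d/; as /t/ after other voiceless consonants; and as /d/ after other voiced sounds.
So -ed on *jog* is pronounced /d/.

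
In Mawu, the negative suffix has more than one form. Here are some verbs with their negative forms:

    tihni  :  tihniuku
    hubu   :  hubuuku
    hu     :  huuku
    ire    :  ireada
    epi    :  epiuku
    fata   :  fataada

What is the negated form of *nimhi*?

The alternation tracks the last vowel of the stem — -uku when the last vowel of the stem is a high vowel (*tihni*, *hubu*, *hu*, *epi*); -ada when the last vowel of the stem is a non-high vowel (*ire*, *fata*).
*nimhi*: last vowel = /i/, a high vowel → -uku → *nimhiuku*.

nimhiuku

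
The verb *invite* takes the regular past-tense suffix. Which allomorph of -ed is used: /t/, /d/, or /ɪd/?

The stem *invite* ends in /t/ or /d/.
The -ed suffix is realized as /ɪd/ after /t, d/; as /t/ after other voiceless consonants; and as /d/ after other voiced sounds.
So -ed on *invite* is pronounced /ɪd/.

/ɪd/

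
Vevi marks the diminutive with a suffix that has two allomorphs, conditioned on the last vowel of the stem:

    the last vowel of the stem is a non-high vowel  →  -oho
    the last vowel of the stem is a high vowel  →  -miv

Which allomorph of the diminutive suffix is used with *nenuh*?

-miv

*nenuh* — last vowel /u/ (a high vowel) → -miv.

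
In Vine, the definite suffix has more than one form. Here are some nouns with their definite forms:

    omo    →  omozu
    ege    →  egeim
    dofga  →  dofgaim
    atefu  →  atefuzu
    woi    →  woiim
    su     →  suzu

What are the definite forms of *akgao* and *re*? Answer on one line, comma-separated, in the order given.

akgaozu, reim

Looking at the last vowel of each stem: -zu when the last vowel of the stem is a rounded vowel (*omo*, *atefu*, *su*); -im when the last vowel of the stem is an unrounded vowel (*ege*, *dofga*, *woi*).
Since the last vowel of *akgao* is /o/ (a rounded vowel), it takes -zu, giving *akgaozu*.
*re* — last vowel /e/ (an unrounded vowel) → -im → *reim*.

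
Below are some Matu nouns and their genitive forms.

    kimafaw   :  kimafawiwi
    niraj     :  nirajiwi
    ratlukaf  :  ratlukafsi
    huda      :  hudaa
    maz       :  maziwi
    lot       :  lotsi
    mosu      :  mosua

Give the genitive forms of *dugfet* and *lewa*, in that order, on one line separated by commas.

The pattern is voicing of the final sound: -si when the stem ends in a voiceless consonant (*ratlukaf*, *lot*); -iwi when the stem ends in a voiced consonant (*kimafaw*, *niraj*, *maz*); -a when the stem ends in a vowel (*huda*, *mosu*).
*dugfet* — final sound /t/ (a voiceless consonant) → -si → *dugfetsi*.
Since the final sound of *lewa* is /a/ (a vowel), it takes -a, giving *lewaa*.

dugfetsi, lewaa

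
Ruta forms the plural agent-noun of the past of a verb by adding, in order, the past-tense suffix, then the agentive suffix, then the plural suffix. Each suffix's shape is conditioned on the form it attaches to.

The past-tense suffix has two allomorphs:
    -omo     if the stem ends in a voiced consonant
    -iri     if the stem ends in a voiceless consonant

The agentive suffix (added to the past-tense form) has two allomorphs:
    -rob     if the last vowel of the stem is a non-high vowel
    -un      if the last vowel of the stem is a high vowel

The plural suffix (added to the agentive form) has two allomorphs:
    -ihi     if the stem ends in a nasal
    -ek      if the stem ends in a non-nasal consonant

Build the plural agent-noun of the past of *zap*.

zapiriunihi

*zap*: final consonant = /p/, voiceless → -iri → *zapiri*.
The last vowel of the past-tense form *zapiri* is /i/, which is a high vowel, so the agentive suffix is -un, giving *zapiriun*.
The agentive form *zapiriun* — final consonant /n/ (a nasal) → -ihi → *zapiriunihi*.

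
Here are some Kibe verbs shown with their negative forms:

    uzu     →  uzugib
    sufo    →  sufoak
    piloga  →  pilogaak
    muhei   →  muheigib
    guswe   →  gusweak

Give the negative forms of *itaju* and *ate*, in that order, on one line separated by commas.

The alternation tracks the last vowel of the stem — -gib when the last vowel of the stem is a high vowel (*uzu*, *muhei*); -ak when the last vowel of the stem is a non-high vowel (*sufo*, *piloga*, *guswe*).
*itaju*: last vowel = /u/, a high vowel → -gib → *itajugib*.
*ate*: last vowel = /e/, a non-high vowel → -ak → *ateak*.

itajugib, ateak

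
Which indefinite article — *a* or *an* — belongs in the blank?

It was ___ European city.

a

The indefinite article is chosen by the initial *sound* of the following word, not its spelling.
*European* begins with the sound /jʊ/ (eu pronounced /jʊ/) — a consonant sound.
So the article is *a*: It was a European city.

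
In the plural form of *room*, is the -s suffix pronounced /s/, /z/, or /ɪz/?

The stem *room* ends in a voiced non-sibilant sound.
The plural suffix surfaces as /ɪz/ after sibilants, /s/ after other voiceless consonants, and /z/ after other voiced sounds.
So the plural -s on *room* is pronounced /z/.

/z/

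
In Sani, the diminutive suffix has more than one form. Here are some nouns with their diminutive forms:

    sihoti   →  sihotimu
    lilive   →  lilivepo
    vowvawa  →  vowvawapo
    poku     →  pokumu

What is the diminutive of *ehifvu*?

The suffix is conditioned by the last vowel: -mu when the last vowel of the stem is a high vowel (*sihoti*, *poku*); -po when the last vowel of the stem is a non-high vowel (*lilive*, *vowvawa*).
*ehifvu* — last vowel /u/ (a high vowel) → -mu → *ehifvumu*.

ehifvumu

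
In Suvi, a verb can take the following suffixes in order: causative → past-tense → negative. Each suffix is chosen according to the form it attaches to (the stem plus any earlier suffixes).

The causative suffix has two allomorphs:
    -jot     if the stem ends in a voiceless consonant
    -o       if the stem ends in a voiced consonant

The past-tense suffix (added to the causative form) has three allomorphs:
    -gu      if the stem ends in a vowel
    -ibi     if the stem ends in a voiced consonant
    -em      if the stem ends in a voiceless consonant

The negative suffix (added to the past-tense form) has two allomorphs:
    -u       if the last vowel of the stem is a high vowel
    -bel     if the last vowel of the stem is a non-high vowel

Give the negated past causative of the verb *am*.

amoguu

Since the final consonant of *am* is /m/ (voiced), it takes -o, giving *amo*.
The causative form *amo* — final sound /o/ (a vowel) → -gu → *amogu*.
The past-tense form *amogu*: last vowel = /u/, a high vowel → -u → *amoguu*.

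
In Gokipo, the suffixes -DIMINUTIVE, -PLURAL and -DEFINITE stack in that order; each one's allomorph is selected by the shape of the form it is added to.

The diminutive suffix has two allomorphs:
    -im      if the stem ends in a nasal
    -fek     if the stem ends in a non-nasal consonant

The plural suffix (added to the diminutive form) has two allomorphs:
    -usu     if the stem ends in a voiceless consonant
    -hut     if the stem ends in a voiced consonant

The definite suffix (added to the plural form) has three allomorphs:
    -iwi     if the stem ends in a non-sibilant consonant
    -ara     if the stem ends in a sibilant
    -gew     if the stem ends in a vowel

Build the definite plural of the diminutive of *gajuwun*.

gajuwunimhutiwi

*gajuwun* — final consonant /n/ (a nasal) → -im → *gajuwunim*.
The diminutive form *gajuwunim*: final consonant = /m/, voiced → -hut → *gajuwunimhut*.
Since the final sound of the plural form *gajuwunimhut* is /t/ (a non-sibilant consonant), it takes -iwi, giving *gajuwunimhutiwi*.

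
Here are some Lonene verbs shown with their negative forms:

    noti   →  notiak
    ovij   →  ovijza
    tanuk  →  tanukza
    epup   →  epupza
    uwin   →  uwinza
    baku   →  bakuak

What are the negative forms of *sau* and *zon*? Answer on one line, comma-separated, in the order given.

Looking at the final sound of each stem: -za when the stem ends in a consonant (*ovij*, *tanuk*, *epup*, *uwin*); -ak when the stem ends in a vowel (*noti*, *baku*).
*sau*: final sound = /u/, a vowel → -ak → *sauak*.
*zon*: final sound = /n/, a consonant → -za → *zonza*.

sauak, zonza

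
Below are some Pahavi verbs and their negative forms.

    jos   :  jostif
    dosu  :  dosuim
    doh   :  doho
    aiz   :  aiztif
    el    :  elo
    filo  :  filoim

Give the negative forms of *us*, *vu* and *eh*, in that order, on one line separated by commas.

ustif, vuim, eho

The suffix is conditioned by the final sound: -tif when the stem ends in a sibilant (*jos*, *aiz*); -o when the stem ends in a non-sibilant consonant (*doh*, *el*); -im when the stem ends in a vowel (*dosu*, *filo*).
*us* — final sound /s/ (a sibilant) → -tif → *ustif*.
The final sound of *vu* is /u/, which is a vowel, so the suffix is -im, giving *vuim*.
*eh*: final sound = /h/, a non-sibilant consonant → -o → *eho*.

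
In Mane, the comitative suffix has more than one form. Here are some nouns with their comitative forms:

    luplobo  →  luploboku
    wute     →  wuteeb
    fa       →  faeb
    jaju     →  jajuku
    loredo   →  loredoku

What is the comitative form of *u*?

The pattern is rounding harmony: -ku when the last vowel of the stem is a rounded vowel (*luplobo*, *jaju*, *loredo*); -eb when the last vowel of the stem is an unrounded vowel (*wute*, *fa*).
*u* — last vowel /u/ (a rounded vowel) → -ku → *uku*.

uku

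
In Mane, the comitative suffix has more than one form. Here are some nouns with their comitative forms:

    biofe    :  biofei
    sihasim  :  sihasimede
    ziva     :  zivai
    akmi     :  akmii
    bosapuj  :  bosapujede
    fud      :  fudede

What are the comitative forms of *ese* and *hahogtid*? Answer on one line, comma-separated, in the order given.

esei, hahogtidede

The suffix is conditioned by the final sound: -ede when the stem ends in a consonant (*sihasim*, *bosapuj*, *fud*); -i when the stem ends in a vowel (*biofe*, *ziva*, *akmi*).
*ese* — final sound /e/ (a vowel) → -i → *esei*.
*hahogtid* — final sound /d/ (a consonant) → -ede → *hahogtidede*.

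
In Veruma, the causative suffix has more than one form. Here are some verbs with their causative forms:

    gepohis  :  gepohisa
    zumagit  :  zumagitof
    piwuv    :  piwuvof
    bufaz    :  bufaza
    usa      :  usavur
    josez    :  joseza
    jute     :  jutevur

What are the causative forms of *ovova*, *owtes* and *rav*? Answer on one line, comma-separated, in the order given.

ovovavur, owtesa, ravof

Looking at the final sound of each stem: -a when the stem ends in a sibilant (*gepohis*, *bufaz*, *josez*); -of when the stem ends in a non-sibilant consonant (*zumagit*, *piwuv*); -vur when the stem ends in a vowel (*usa*, *jute*).
*ovova*: final sound = /a/, a vowel → -vur → *ovovavur*.
The final sound of *owtes* is /s/, which is a sibilant, so the suffix is -a, giving *owtesa*.
*rav*: final sound = /v/, a non-sibilant consonant → -of → *ravof*.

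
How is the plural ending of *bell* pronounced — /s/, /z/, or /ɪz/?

/z/

The stem *bell* ends in a voiced non-sibilant sound.
The plural suffix surfaces as /ɪz/ after sibilants, /s/ after other voiceless consonants, and /z/ after other voiced sounds.
So the plural -s on *bell* is pronounced /z/.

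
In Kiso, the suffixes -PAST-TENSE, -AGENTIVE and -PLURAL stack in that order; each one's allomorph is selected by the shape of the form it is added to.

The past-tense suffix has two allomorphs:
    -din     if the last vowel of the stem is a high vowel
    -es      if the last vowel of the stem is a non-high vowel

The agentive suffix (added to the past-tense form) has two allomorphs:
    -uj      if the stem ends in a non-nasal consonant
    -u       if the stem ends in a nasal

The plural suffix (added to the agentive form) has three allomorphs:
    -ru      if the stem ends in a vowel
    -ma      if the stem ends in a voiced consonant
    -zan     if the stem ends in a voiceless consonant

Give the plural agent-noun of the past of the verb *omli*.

omlidinuru

Since the last vowel of *omli* is /i/ (a high vowel), it takes -din, giving *omlidin*.
The past-tense form *omlidin*: final consonant = /n/, a nasal → -u → *omlidinu*.
The agentive form *omlidinu*: final sound = /u/, a vowel → -ru → *omlidinuru*.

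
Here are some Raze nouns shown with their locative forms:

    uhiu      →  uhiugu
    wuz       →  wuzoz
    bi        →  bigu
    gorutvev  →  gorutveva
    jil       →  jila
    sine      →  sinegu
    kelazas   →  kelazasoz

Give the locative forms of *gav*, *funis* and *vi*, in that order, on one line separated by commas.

The alternation tracks the final sound of the stem — -oz when the stem ends in a sibilant (*wuz*, *kelazas*); -a when the stem ends in a non-sibilant consonant (*gorutvev*, *jil*); -gu when the stem ends in a vowel (*uhiu*, *bi*, *sine*).
Since the final sound of *gav* is /v/ (a non-sibilant consonant), it takes -a, giving *gava*.
The final sound of *funis* is /s/, which is a sibilant, so the suffix is -oz, giving *funisoz*.
Since the final sound of *vi* is /i/ (a vowel), it takes -gu, giving *vigu*.

gava, funisoz, vigu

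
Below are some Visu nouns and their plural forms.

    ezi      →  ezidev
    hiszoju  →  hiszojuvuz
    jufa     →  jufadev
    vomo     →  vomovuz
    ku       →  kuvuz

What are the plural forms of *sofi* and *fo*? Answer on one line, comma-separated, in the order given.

The alternation tracks the last vowel of the stem — -vuz when the last vowel of the stem is a rounded vowel (*hiszoju*, *vomo*, *ku*); -dev when the last vowel of the stem is an unrounded vowel (*ezi*, *jufa*).
Since the last vowel of *sofi* is /i/ (an unrounded vowel), it takes -dev, giving *sofidev*.
*fo* — last vowel /o/ (a rounded vowel) → -vuz → *fovuz*.

sofidev, fovuz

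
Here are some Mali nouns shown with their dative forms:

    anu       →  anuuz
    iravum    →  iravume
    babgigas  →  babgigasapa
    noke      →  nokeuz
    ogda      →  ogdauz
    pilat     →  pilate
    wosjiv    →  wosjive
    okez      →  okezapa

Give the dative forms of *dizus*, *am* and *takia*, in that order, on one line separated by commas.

dizusapa, ame, takiauz

The suffix is conditioned by the final sound: -apa when the stem ends in a sibilant (*babgigas*, *okez*); -e when the stem ends in a non-sibilant consonant (*iravum*, *pilat*, *wosjiv*); -uz when the stem ends in a vowel (*anu*, *noke*, *ogda*).
The final sound of *dizus* is /s/, which is a sibilant, so the suffix is -apa, giving *dizusapa*.
*am* — final sound /m/ (a non-sibilant consonant) → -e → *ame*.
*takia* — final sound /a/ (a vowel) → -uz → *takiauz*.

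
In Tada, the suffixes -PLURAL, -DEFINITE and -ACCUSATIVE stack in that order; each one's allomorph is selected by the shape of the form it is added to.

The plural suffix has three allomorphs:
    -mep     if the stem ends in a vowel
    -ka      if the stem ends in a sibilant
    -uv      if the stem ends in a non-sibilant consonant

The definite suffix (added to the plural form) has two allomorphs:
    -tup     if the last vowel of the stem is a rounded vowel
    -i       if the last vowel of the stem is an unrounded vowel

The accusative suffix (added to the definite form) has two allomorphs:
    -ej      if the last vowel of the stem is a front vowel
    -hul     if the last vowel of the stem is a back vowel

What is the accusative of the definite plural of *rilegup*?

rilegupuvtuphul

The final sound of *rilegup* is /p/, which is a non-sibilant consonant, so the plural suffix is -uv, giving *rilegupuv*.
The last vowel of the plural form *rilegupuv* is /u/, which is a rounded vowel, so the definite suffix is -tup, giving *rilegupuvtup*.
The definite form *rilegupuvtup*: last vowel = /u/, a back vowel → -hul → *rilegupuvtuphul*.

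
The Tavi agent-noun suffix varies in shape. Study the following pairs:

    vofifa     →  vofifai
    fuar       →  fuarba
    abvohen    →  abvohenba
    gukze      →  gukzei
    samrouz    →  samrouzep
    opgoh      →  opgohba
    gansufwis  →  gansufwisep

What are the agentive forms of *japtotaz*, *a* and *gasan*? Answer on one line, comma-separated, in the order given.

japtotazep, ai, gasanba

Looking at the final sound of each stem: -ep when the stem ends in a sibilant (*samrouz*, *gansufwis*); -ba when the stem ends in a non-sibilant consonant (*fuar*, *abvohen*, *opgoh*); -i when the stem ends in a vowel (*vofifa*, *gukze*).
*japtotaz*: final sound = /z/, a sibilant → -ep → *japtotazep*.
Since the final sound of *a* is /a/ (a vowel), it takes -i, giving *ai*.
Since the final sound of *gasan* is /n/ (a non-sibilant consonant), it takes -ba, giving *gasanba*.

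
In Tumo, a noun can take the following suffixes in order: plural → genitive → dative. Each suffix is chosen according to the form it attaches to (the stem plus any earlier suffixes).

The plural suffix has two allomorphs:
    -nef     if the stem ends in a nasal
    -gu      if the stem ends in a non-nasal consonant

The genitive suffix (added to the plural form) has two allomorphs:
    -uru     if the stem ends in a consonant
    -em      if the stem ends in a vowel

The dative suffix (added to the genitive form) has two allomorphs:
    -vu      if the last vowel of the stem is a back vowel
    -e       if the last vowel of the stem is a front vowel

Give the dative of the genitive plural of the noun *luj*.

lujgueme

Since the final consonant of *luj* is /j/ (non-nasal), it takes -gu, giving *lujgu*.
The plural form *lujgu* — final sound /u/ (a vowel) → -em → *lujguem*.
The genitive form *lujguem*: last vowel = /e/, a front vowel → -e → *lujgueme*.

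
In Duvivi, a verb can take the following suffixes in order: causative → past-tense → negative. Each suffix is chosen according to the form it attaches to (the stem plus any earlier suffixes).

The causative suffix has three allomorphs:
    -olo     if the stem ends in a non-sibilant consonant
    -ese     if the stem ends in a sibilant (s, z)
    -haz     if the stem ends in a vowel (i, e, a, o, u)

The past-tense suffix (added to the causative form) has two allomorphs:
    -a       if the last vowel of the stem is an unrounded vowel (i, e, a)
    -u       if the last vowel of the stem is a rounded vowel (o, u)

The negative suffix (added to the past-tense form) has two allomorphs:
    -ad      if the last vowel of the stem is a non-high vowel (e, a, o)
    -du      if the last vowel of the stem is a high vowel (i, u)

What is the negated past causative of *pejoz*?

pejozeseaad

Since the final sound of *pejoz* is /z/ (a sibilant), it takes -ese, giving *pejozese*.
Since the last vowel of the causative form *pejozese* is /e/ (an unrounded vowel), it takes -a, giving *pejozesea*.
The last vowel of the past-tense form *pejozesea* is /a/, which is a non-high vowel, so the negative suffix is -ad, giving *pejozeseaad*.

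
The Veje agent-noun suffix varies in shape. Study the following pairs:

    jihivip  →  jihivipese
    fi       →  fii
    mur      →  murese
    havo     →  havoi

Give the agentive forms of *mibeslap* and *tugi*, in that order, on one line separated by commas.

The alternation tracks the final sound of the stem — -ese when the stem ends in a consonant (*jihivip*, *mur*); -i when the stem ends in a vowel (*fi*, *havo*).
*mibeslap*: final sound = /p/, a consonant → -ese → *mibeslapese*.
*tugi* — final sound /i/ (a vowel) → -i → *tugii*.

mibeslapese, tugii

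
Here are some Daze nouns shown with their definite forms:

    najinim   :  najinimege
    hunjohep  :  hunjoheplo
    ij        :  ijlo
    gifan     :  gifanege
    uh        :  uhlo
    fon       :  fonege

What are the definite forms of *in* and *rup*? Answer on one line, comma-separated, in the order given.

The pattern is nasality of the final consonant: -ege when the stem ends in a nasal (*najinim*, *gifan*, *fon*); -lo when the stem ends in a non-nasal consonant (*hunjohep*, *ij*, *uh*).
*in* — final consonant /n/ (a nasal) → -ege → *inege*.
Since the final consonant of *rup* is /p/ (non-nasal), it takes -lo, giving *ruplo*.

inege, ruplo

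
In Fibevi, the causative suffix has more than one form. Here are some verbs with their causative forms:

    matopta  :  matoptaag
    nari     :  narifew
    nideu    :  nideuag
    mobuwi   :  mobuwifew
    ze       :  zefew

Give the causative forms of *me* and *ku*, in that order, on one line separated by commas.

mefew, kuag

The suffix is conditioned by the last vowel: -few when the last vowel of the stem is a front vowel (*nari*, *mobuwi*, *ze*); -ag when the last vowel of the stem is a back vowel (*matopta*, *nideu*).
*me* — last vowel /e/ (a front vowel) → -few → *mefew*.
The last vowel of *ku* is /u/, which is a back vowel, so the suffix is -ag, giving *kuag*.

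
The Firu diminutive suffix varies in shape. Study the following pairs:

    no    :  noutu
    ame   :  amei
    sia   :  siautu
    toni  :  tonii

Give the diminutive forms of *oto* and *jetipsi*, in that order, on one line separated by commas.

otoutu, jetipsii

The suffix is conditioned by the last vowel: -i when the last vowel of the stem is a front vowel (*ame*, *toni*); -utu when the last vowel of the stem is a back vowel (*no*, *sia*).
*oto*: last vowel = /o/, a back vowel → -utu → *otoutu*.
Since the last vowel of *jetipsi* is /i/ (a front vowel), it takes -i, giving *jetipsii*.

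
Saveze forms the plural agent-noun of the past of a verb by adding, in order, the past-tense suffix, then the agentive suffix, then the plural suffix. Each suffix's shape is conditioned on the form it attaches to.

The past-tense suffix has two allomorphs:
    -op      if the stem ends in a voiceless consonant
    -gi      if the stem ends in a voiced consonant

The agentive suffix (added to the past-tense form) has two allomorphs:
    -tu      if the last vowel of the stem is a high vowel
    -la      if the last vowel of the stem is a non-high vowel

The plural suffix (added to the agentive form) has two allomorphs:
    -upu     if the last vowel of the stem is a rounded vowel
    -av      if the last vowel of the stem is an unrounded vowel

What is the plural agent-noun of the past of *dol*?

Since the final consonant of *dol* is /l/ (voiced), it takes -gi, giving *dolgi*.
The last vowel of the past-tense form *dolgi* is /i/, which is a high vowel, so the agentive suffix is -tu, giving *dolgitu*.
The agentive form *dolgitu*: last vowel = /u/, a rounded vowel → -upu → *dolgituupu*.

dolgituupu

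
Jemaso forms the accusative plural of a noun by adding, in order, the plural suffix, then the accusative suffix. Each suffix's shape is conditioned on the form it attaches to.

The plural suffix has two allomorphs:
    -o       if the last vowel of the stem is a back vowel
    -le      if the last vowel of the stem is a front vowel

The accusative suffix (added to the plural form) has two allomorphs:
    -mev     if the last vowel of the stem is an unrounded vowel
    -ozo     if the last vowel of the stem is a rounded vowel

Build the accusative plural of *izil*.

Since the last vowel of *izil* is /i/ (a front vowel), it takes -le, giving *izille*.
The last vowel of the plural form *izille* is /e/, which is an unrounded vowel, so the accusative suffix is -mev, giving *izillemev*.

izillemev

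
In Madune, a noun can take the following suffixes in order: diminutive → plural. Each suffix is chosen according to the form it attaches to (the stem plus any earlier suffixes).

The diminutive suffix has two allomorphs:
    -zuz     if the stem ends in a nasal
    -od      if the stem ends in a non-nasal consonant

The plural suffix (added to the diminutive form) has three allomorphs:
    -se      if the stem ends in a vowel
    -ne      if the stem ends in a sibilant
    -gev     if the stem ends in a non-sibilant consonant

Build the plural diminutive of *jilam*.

*jilam* — final consonant /m/ (a nasal) → -zuz → *jilamzuz*.
The diminutive form *jilamzuz*: final sound = /z/, a sibilant → -ne → *jilamzuzne*.

jilamzuzne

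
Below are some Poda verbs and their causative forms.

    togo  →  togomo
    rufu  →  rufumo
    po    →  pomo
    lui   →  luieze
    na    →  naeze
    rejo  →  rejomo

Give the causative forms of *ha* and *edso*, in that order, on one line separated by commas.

The suffix is conditioned by the last vowel: -mo when the last vowel of the stem is a rounded vowel (*togo*, *rufu*, *po*, *rejo*); -eze when the last vowel of the stem is an unrounded vowel (*lui*, *na*).
*ha* — last vowel /a/ (an unrounded vowel) → -eze → *haeze*.
Since the last vowel of *edso* is /o/ (a rounded vowel), it takes -mo, giving *edsomo*.

haeze, edsomo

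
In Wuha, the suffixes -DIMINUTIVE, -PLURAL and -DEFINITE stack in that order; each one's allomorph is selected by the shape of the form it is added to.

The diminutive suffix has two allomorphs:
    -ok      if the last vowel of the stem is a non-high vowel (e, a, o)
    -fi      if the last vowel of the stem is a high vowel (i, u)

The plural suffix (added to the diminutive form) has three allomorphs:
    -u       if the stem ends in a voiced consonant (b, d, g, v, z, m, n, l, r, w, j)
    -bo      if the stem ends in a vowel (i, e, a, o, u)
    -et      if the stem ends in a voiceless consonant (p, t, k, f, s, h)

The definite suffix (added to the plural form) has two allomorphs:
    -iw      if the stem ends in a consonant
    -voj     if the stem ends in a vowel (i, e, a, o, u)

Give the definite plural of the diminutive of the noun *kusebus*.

*kusebus*: last vowel = /u/, a high vowel → -fi → *kusebusfi*.
The diminutive form *kusebusfi* — final sound /i/ (a vowel) → -bo → *kusebusfibo*.
The final sound of the plural form *kusebusfibo* is /o/, which is a vowel, so the definite suffix is -voj, giving *kusebusfibovoj*.

kusebusfibovoj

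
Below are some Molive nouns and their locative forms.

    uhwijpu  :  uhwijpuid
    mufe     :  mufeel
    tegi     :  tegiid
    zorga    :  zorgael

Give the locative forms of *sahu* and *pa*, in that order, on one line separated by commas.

sahuid, pael

The suffix is conditioned by the last vowel: -id when the last vowel of the stem is a high vowel (*uhwijpu*, *tegi*); -el when the last vowel of the stem is a non-high vowel (*mufe*, *zorga*).
*sahu*: last vowel = /u/, a high vowel → -id → *sahuid*.
Since the last vowel of *pa* is /a/ (a non-high vowel), it takes -el, giving *pael*.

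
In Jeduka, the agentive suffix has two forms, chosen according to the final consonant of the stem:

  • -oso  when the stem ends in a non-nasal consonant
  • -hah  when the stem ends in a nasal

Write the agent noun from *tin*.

Since the final consonant of *tin* is /n/ (a nasal), it takes -hah, giving *tinhah*.

tinhah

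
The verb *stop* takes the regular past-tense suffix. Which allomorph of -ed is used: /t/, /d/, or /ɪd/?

The stem *stop* ends in a voiceless consonant other than /t/.
The -ed suffix is realized as /ɪd/ after /t, d/; as /t/ after other voiceless consonants; and as /d/ after other voiced sounds.
So -ed on *stop* is pronounced /t/.

/t/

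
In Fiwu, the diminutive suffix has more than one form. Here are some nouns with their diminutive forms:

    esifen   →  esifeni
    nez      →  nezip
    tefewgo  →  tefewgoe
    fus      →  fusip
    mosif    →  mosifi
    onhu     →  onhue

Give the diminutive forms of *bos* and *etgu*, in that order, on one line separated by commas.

The pattern is sibilance of the final sound: -ip when the stem ends in a sibilant (*nez*, *fus*); -i when the stem ends in a non-sibilant consonant (*esifen*, *mosif*); -e when the stem ends in a vowel (*tefewgo*, *onhu*).
*bos* — final sound /s/ (a sibilant) → -ip → *bosip*.
*etgu* — final sound /u/ (a vowel) → -e → *etgue*.

bosip, etgue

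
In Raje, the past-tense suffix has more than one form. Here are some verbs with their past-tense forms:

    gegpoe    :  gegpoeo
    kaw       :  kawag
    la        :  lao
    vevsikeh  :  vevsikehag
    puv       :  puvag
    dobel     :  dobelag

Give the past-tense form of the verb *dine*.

The pattern is consonant vs. vowel: -ag when the stem ends in a consonant (*kaw*, *vevsikeh*, *puv*, *dobel*); -o when the stem ends in a vowel (*gegpoe*, *la*).
The final sound of *dine* is /e/, which is a vowel, so the suffix is -o, giving *dineo*.

dineo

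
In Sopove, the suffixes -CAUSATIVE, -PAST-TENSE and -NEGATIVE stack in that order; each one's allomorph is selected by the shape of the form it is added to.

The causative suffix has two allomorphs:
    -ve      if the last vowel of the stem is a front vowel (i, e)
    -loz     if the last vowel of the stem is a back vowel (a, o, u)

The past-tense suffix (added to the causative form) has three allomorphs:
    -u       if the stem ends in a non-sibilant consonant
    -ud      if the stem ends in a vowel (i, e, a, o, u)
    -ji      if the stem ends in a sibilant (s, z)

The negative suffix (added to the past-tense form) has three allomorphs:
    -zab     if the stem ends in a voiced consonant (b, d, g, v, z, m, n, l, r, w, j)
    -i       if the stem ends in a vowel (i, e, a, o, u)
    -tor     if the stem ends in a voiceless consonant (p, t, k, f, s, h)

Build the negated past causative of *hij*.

Since the last vowel of *hij* is /i/ (a front vowel), it takes -ve, giving *hijve*.
Since the final sound of the causative form *hijve* is /e/ (a vowel), it takes -ud, giving *hijveud*.
The final sound of the past-tense form *hijveud* is /d/, which is a voiced consonant, so the negative suffix is -zab, giving *hijveudzab*.

hijveudzab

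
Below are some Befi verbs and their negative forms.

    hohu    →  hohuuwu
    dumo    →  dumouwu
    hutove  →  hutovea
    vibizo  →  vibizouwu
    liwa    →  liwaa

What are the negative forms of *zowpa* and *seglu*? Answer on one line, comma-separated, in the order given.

Looking at the last vowel of each stem: -uwu when the last vowel of the stem is a rounded vowel (*hohu*, *dumo*, *vibizo*); -a when the last vowel of the stem is an unrounded vowel (*hutove*, *liwa*).
*zowpa*: last vowel = /a/, an unrounded vowel → -a → *zowpaa*.
*seglu*: last vowel = /u/, a rounded vowel → -uwu → *segluuwu*.

zowpaa, segluuwu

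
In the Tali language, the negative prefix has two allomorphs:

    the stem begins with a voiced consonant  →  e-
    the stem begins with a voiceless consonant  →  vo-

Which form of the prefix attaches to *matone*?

e-

Since the first consonant of *matone* is /m/ (voiced), it takes e-.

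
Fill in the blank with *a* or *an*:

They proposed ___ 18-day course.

an

The indefinite article is chosen by the initial *sound* of the following word, not its spelling.
The number *18* is spoken "eighteen", beginning with /ˌeɪˈtiːn/ — a vowel sound.
So the article is *an*: They proposed an 18-day course.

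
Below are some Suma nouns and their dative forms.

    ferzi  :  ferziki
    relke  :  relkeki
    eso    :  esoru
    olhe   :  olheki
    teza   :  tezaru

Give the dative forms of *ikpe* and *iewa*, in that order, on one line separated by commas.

The alternation tracks the last vowel of the stem — -ki when the last vowel of the stem is a front vowel (*ferzi*, *relke*, *olhe*); -ru when the last vowel of the stem is a back vowel (*eso*, *teza*).
The last vowel of *ikpe* is /e/, which is a front vowel, so the suffix is -ki, giving *ikpeki*.
Since the last vowel of *iewa* is /a/ (a back vowel), it takes -ru, giving *iewaru*.

ikpeki, iewaru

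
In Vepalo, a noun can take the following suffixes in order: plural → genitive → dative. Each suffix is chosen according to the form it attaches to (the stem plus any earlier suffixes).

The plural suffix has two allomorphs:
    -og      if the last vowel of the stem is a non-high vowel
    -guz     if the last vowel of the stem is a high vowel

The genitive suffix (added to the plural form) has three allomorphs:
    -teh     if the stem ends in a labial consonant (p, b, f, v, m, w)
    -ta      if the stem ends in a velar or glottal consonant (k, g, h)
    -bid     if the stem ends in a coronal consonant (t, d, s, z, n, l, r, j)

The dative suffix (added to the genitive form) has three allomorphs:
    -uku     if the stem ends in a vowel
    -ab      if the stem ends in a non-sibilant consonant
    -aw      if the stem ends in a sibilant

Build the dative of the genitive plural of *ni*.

niguzbidab

The last vowel of *ni* is /i/, which is a high vowel, so the plural suffix is -guz, giving *niguz*.
The plural form *niguz*: final consonant = /z/, coronal → -bid → *niguzbid*.
The final sound of the genitive form *niguzbid* is /d/, which is a non-sibilant consonant, so the dative suffix is -ab, giving *niguzbidab*.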